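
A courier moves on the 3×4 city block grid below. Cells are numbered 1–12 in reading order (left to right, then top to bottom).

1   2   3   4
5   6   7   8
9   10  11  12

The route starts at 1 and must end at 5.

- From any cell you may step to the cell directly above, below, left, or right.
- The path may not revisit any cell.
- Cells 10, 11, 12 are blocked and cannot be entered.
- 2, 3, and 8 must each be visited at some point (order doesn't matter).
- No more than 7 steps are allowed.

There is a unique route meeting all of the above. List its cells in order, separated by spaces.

1 2 3 4 8 7 6 5

Any route must reach 2, 3, and 8 and still end at 5 within 7 moves, so the order of the required stops is forced.
Route from 1: right 3 to 4, down 1 to 8, left 3 to 5 — 7 moves in all.
Check: all required cells visited; 7 ≤ 7 moves.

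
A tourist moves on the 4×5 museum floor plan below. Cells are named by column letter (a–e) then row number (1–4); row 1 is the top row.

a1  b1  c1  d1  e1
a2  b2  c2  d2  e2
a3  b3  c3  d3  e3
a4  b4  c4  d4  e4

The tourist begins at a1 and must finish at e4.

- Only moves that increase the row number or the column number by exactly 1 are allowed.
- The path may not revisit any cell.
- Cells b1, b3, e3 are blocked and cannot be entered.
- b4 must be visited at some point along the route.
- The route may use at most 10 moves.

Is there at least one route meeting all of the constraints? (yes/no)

yes

One route that works: a1 → a2 → a3 → a4 → b4 → c4 → d4 → e4.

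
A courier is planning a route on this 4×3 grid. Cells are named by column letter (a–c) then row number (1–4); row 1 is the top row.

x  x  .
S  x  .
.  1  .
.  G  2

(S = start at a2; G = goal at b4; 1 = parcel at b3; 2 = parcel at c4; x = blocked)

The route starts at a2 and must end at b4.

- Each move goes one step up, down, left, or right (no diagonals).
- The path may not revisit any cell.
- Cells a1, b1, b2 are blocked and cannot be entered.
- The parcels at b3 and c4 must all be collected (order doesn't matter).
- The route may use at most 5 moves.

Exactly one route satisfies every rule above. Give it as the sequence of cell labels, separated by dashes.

Any route must reach b3 and c4 and still end at b4 within 5 moves, so the order of the required stops is forced.
Route from a2: down to a3, 2× right (reaching c3), down to c4, left to b4 — 5 moves in all.
Check: all required cells visited; 5 ≤ 5 moves.

a2 - a3 - b3 - c3 - c4 - b4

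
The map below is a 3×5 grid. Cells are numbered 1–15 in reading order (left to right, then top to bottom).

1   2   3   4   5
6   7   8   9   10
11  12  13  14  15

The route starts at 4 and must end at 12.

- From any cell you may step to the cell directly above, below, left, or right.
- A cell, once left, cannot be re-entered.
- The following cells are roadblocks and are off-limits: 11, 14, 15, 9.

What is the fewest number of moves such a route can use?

The Manhattan distance from 4 to 12 is |1−3| + |4−2| = 4, so at least 4 moves are needed.
A route of 4 moves achieves this: 4 → 3 → 8 → 13 → 12.
Since 4 matches the lower bound, it is optimal.

4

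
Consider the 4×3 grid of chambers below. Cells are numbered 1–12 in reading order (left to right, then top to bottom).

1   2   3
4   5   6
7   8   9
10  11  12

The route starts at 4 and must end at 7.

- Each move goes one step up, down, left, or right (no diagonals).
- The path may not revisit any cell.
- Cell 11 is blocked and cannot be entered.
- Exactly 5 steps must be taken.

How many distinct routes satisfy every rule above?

Need simple routes of exactly 5 moves from 4 to 7 (Manhattan distance 1, so 2 moves are spent on a detour and 2 undoing it).
Enumerating: 4 1 2 5 8 7 | 4 5 6 9 8 7.
That gives 2 routes.

2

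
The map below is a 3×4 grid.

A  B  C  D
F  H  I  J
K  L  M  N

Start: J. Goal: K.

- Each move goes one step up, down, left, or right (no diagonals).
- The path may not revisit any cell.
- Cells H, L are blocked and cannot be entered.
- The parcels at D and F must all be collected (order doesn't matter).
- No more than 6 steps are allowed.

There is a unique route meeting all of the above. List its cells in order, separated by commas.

J, D, C, B, A, F, K

Any route must reach D and F and still end at K within 6 moves, so the order of the required stops is forced.
Route from J: up 1 to D, left 3 to A, down 2 to K — 6 moves in all.
Check: all required cells visited; 6 ≤ 6 moves.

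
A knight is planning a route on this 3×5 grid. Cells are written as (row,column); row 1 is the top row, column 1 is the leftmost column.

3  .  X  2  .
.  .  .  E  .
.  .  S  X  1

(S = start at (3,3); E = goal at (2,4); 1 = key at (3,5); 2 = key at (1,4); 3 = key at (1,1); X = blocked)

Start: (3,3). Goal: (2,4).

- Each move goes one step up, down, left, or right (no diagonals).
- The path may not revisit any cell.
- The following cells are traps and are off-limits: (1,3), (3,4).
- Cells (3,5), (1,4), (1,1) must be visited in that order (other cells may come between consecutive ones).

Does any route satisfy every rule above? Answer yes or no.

no

(3,5) must be visited but has only one open neighbour ((2,5)), and it is neither the start nor the goal — the route would have to enter and leave through (2,5), re-entering it.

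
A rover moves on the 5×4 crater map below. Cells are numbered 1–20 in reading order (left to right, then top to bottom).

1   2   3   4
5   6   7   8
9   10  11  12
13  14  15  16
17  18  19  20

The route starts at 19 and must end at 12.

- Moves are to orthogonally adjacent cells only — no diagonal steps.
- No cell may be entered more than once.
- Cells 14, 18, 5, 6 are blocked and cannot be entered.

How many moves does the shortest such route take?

The Manhattan distance from 19 to 12 is |5−3| + |3−4| = 3, so at least 3 moves are needed.
A route of 3 moves achieves this: 19 → 15 → 11 → 12.
Since 3 matches the lower bound, it is optimal.

3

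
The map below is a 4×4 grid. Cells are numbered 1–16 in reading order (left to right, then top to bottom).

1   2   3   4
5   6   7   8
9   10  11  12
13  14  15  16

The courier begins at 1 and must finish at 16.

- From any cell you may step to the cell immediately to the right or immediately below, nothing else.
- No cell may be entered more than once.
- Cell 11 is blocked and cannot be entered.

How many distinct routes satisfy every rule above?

A right/down-only route from 1 to 16 makes exactly 3 down-moves and 3 right-moves in some order.
With no other constraints that would be C(6,3) = 20 routes.
Subtract routes through each blocked cell (inclusion–exclusion for overlaps): − through 11: 12 → 8.
That gives 8 routes.

8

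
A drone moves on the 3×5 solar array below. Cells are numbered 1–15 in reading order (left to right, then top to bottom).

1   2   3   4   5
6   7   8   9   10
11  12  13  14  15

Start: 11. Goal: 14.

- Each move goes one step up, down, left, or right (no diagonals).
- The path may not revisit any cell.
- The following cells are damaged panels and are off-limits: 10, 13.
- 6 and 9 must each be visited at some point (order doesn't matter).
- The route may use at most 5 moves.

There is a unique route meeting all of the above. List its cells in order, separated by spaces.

11 6 7 8 9 14

The 5-move cap with required stops at 6, 9 leaves no slack for detours.
Route from 11: up to 6, 3× right (reaching 9), down to 14 — 5 moves in all.
Check: all required cells visited; 5 ≤ 5 moves.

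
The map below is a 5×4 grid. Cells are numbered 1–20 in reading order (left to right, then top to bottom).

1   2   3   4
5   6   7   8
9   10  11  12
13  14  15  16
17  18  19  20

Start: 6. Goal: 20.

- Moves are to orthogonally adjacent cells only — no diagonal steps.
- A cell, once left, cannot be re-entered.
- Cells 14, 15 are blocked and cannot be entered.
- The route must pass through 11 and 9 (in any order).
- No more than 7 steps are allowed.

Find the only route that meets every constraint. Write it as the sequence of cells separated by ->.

The budget equals the shortest possible length, so every move has to be on a shortest route through the required cells.
Route from 6: left to 5, down to 9, 3× right (reaching 12), 2× down (reaching 20) — 7 moves in all.
Check: all required cells visited; 7 ≤ 7 moves.

6 -> 5 -> 9 -> 10 -> 11 -> 12 -> 16 -> 20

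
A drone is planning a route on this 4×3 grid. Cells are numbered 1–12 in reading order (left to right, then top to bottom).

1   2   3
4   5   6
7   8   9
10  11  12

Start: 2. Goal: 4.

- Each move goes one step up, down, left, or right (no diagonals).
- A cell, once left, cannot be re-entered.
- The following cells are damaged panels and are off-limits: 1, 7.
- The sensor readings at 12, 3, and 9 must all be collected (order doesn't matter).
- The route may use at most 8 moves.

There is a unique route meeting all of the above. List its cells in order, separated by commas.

2, 3, 6, 9, 12, 11, 8, 5, 4

The 8-move cap with required stops at 12, 3, 9 leaves no slack for detours.
Route from 2: right 1 to 3, down 3 to 12, left 1 to 11, up 2 to 5, left 1 to 4 — 8 moves in all.
Check: all required cells visited; 8 ≤ 8 moves.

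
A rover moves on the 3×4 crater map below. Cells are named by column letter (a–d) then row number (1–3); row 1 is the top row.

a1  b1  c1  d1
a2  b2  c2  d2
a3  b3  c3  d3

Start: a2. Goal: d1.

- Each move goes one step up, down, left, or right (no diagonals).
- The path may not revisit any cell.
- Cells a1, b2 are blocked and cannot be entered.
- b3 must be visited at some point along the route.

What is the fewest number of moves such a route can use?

6

Any route passes through b3 somewhere between a2 and d1. Summing Manhattan distances along the two legs (a2 → b3 → d1) gives a lower bound of 2 + 4 = 6 moves.
A route of 6 moves achieves this: a2 → a3 → b3 → c3 → c2 → c1 → d1.
Since 6 matches the lower bound, it is optimal.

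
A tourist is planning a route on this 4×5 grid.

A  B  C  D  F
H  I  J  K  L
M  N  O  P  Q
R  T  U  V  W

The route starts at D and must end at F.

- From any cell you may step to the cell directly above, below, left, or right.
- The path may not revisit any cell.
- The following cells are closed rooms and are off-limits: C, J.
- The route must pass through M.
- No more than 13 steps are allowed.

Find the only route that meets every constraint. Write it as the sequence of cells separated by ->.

D -> K -> P -> O -> N -> M -> R -> T -> U -> V -> W -> Q -> L -> F

Any route must reach M and still end at F within 13 moves, so the order of the required stops is forced.
Route from D: down 2 to P, left 3 to M, down 1 to R, right 4 to W, up 3 to F — 13 moves in all.
Check: all required cells visited; 13 ≤ 13 moves.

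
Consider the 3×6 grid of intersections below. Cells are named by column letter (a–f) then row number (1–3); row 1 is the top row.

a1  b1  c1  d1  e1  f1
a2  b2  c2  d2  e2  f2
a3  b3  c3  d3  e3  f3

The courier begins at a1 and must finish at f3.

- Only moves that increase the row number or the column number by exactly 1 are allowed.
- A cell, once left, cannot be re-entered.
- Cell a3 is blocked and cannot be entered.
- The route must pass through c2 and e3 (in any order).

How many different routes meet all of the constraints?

9

A right/down-only route from a1 to f3 makes exactly 2 down-moves and 5 right-moves in some order.
With no other constraints that would be C(7,2) = 21 routes.
A monotone route can only reach the required cells in the order c2, e3, so split there and multiply the segment counts (each segment already excludes blocked cells): a1→c2: 3; c2→e3: 3; e3→f3: 1; product = 9.
That gives 9 routes.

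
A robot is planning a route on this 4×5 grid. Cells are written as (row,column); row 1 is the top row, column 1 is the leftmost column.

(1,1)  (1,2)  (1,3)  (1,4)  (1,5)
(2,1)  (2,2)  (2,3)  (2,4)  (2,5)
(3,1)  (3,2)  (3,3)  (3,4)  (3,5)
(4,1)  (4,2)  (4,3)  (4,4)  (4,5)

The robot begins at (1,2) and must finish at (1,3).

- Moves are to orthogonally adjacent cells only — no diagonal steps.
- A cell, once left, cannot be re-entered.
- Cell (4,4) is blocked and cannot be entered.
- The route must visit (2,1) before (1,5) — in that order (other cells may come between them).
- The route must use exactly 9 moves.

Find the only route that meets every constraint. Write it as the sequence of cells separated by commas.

(1,2), (1,1), (2,1), (2,2), (2,3), (2,4), (2,5), (1,5), (1,4), (1,3)

The waypoints must appear in the order (2,1), (1,5), with no cell reused.
Route from (1,2): left to (1,1), down to (2,1), 4× right (reaching (2,5)), up to (1,5), 2× left (reaching (1,3)) — 9 moves in all.
Check: order respected ((2,1) at step 2, (1,5) at step 7); 9 moves as required.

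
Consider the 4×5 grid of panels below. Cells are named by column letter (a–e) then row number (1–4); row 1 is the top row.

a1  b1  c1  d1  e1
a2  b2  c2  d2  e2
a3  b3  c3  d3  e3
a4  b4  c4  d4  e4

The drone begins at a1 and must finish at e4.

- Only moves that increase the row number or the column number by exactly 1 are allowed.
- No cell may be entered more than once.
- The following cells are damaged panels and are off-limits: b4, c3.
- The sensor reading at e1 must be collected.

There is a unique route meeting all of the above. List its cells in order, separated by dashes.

a1 - b1 - c1 - d1 - e1 - e2 - e3 - e4

Moves only go right or down, so the column and row indices never decrease.
Route from a1: 4× right (reaching e1), 3× down (reaching e4) — 7 moves in all.
Check: all required cells visited.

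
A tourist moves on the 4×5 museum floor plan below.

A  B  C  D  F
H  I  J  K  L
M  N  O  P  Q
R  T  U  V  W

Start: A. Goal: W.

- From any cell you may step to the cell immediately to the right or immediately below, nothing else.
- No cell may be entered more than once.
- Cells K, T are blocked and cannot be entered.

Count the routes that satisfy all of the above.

19

A right/down-only route from A to W makes exactly 3 down-moves and 4 right-moves in some order.
With no other constraints that would be C(7,3) = 35 routes.
Subtract routes through each blocked cell (inclusion–exclusion for overlaps): − through K: 12 − through T: 4 → 19.
That gives 19 routes.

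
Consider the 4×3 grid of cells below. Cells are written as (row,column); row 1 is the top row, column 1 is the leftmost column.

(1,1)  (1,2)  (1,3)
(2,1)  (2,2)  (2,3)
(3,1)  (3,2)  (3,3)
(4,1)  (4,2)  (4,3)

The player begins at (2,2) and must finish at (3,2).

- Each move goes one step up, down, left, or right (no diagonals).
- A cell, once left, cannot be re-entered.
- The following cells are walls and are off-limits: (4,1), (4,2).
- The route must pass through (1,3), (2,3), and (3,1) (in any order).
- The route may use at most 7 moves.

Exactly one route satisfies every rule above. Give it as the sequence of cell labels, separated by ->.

(2,2) -> (2,3) -> (1,3) -> (1,2) -> (1,1) -> (2,1) -> (3,1) -> (3,2)

The budget equals the shortest possible length, so every move has to be on a shortest route through the required cells.
Route from (2,2): right 1 to (2,3), up 1 to (1,3), left 2 to (1,1), down 2 to (3,1), right 1 to (3,2) — 7 moves in all.
Check: all required cells visited; 7 ≤ 7 moves.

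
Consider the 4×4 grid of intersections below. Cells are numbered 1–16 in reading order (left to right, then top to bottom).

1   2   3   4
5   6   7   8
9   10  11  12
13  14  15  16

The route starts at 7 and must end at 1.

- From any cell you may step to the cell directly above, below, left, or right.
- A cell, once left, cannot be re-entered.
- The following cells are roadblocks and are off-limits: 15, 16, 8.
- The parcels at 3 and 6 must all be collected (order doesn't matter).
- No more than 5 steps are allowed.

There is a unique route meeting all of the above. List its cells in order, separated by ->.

The budget equals the shortest possible length, so every move has to be on a shortest route through the required cells.
Route from 7: up to 3, left to 2, down to 6, left to 5, up to 1 — 5 moves in all.
Check: all required cells visited; 5 ≤ 5 moves.

7 -> 3 -> 2 -> 6 -> 5 -> 1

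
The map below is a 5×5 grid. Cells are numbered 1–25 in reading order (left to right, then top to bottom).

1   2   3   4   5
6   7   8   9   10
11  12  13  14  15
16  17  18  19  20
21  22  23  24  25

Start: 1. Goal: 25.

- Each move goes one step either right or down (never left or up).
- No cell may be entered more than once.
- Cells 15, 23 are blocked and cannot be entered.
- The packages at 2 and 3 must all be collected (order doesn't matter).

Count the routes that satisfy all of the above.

A right/down-only route from 1 to 25 makes exactly 4 down-moves and 4 right-moves in some order.
With no other constraints that would be C(8,4) = 70 routes.
A monotone route can only reach the required cells in the order 2, 3, so split there and multiply the segment counts (each segment already excludes blocked cells): 1→2: 1; 2→3: 1; 3→25: 8; product = 8.
That gives 8 routes.

8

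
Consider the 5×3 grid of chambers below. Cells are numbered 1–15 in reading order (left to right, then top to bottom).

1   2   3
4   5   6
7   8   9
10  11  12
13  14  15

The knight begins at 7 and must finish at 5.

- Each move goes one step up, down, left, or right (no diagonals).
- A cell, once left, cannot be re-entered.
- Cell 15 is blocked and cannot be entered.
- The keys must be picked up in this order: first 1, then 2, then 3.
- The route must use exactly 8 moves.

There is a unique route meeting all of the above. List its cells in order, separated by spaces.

The waypoints must appear in the order 1, 2, 3, with no cell reused.
Route from 7: 2× up (reaching 1), 2× right (reaching 3), 2× down (reaching 9), left to 8, up to 5 — 8 moves in all.
Check: order respected (1 at step 2, 2 at step 3, 3 at step 4); 8 moves as required.

7 4 1 2 3 6 9 8 5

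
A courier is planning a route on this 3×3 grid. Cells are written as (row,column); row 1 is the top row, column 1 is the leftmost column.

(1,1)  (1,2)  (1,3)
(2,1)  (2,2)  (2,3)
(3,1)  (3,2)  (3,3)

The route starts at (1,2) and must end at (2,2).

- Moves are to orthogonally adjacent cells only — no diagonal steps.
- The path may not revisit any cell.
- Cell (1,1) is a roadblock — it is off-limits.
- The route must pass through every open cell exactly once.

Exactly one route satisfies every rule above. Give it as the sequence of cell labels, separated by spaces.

Need to visit all 8 open cells exactly once, starting at (1,2) and ending at (2,2).
Route from (1,2): right to (1,3), 2× down (reaching (3,3)), 2× left (reaching (3,1)), up to (2,1), right to (2,2) — 7 moves in all.
Check: all 8 open cells covered.

(1,2) (1,3) (2,3) (3,3) (3,2) (3,1) (2,1) (2,2)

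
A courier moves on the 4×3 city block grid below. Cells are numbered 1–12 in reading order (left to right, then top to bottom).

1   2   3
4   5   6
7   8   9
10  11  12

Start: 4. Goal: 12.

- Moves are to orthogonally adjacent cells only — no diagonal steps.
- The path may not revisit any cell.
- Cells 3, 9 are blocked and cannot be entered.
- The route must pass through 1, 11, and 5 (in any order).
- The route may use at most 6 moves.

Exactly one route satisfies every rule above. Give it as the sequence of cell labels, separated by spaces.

The budget equals the shortest possible length, so every move has to be on a shortest route through the required cells.
Route from 4: up to 1, right to 2, 3× down (reaching 11), right to 12 — 6 moves in all.
Check: all required cells visited; 6 ≤ 6 moves.

4 1 2 5 8 11 12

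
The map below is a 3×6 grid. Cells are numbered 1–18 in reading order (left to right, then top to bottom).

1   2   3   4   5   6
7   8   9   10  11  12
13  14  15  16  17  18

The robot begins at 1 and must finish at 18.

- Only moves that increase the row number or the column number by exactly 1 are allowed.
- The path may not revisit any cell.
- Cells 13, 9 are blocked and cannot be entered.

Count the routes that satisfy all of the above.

A right/down-only route from 1 to 18 makes exactly 2 down-moves and 5 right-moves in some order.
With no other constraints that would be C(7,2) = 21 routes.
Subtract routes through each blocked cell (inclusion–exclusion for overlaps): − through 9: 12 − through 13: 1 → 8.
That gives 8 routes.

8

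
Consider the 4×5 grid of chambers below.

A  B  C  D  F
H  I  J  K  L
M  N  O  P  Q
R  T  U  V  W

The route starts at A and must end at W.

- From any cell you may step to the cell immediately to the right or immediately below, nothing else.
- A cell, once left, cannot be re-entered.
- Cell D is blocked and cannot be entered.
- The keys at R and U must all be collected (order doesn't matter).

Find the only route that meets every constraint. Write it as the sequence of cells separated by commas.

A, H, M, R, T, U, V, W

Moves only go right or down, so the column and row indices never decrease.
Route from A: down 3 to R, right 4 to W — 7 moves in all.
Check: all required cells visited.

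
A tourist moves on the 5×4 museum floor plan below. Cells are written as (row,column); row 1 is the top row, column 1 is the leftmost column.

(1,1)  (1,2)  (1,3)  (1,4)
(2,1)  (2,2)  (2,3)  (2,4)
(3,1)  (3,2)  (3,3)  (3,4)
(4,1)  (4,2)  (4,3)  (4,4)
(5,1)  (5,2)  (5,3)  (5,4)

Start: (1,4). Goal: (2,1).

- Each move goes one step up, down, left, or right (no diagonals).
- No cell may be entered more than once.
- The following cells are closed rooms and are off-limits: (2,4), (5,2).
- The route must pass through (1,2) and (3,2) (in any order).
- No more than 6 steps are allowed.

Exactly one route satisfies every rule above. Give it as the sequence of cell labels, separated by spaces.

(1,4) (1,3) (1,2) (2,2) (3,2) (3,1) (2,1)

The 6-move cap with required stops at (1,2), (3,2) leaves no slack for detours.
Route from (1,4): left 2 to (1,2), down 2 to (3,2), left 1 to (3,1), up 1 to (2,1) — 6 moves in all.
Check: all required cells visited; 6 ≤ 6 moves.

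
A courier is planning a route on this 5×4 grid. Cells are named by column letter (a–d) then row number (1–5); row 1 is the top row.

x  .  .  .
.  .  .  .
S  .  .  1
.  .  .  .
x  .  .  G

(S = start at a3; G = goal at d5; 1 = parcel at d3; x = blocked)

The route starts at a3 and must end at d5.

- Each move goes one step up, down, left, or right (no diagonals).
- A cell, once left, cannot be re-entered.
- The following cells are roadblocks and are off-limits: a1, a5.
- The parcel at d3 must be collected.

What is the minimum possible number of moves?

5

Any route passes through d3 somewhere between a3 and d5. Summing Manhattan distances along the two legs (a3 → d3 → d5) gives a lower bound of 3 + 2 = 5 moves.
A route of 5 moves achieves this: a3 → b3 → c3 → d3 → d4 → d5.
Since 5 matches the lower bound, it is optimal.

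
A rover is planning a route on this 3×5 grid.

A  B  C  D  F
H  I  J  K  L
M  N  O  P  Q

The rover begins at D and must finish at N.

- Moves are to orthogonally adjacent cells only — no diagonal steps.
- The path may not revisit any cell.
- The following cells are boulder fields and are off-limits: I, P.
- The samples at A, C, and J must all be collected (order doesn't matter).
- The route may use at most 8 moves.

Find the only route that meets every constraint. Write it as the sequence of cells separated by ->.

The budget equals the shortest possible length, so every move has to be on a shortest route through the required cells.
Route from D: down 1 to K, left 1 to J, up 1 to C, left 2 to A, down 2 to M, right 1 to N — 8 moves in all.
Check: all required cells visited; 8 ≤ 8 moves.

D -> K -> J -> C -> B -> A -> H -> M -> N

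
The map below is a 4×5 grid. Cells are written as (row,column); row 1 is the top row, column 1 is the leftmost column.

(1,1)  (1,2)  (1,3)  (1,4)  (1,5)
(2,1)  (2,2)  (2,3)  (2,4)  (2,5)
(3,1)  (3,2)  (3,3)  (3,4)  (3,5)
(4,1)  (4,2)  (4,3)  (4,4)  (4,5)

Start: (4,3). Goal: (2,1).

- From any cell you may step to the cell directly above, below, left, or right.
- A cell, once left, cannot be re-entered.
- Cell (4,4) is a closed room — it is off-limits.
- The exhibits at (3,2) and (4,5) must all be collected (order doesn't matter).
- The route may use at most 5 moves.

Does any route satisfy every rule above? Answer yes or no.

(4,5) must be visited but has only one open neighbour ((3,5)), and it is neither the start nor the goal — the route would have to enter and leave through (3,5), re-entering it.

no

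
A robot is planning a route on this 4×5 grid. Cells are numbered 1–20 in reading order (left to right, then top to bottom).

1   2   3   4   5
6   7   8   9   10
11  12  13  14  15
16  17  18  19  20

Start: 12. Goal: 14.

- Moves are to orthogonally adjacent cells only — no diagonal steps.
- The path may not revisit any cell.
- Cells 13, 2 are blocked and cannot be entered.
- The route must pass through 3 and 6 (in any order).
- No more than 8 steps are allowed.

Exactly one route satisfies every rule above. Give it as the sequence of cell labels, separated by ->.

Any route must reach 3 and 6 and still end at 14 within 8 moves, so the order of the required stops is forced.
Route from 12: left to 11, up to 6, 2× right (reaching 8), up to 3, right to 4, 2× down (reaching 14) — 8 moves in all.
Check: all required cells visited; 8 ≤ 8 moves.

12 -> 11 -> 6 -> 7 -> 8 -> 3 -> 4 -> 9 -> 14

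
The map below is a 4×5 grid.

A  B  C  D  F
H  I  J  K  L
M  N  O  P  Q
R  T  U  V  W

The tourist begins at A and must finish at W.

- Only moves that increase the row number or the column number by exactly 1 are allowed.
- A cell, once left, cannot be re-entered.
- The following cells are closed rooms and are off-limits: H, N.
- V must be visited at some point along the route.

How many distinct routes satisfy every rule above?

A right/down-only route from A to W makes exactly 3 down-moves and 4 right-moves in some order.
With no other constraints that would be C(7,3) = 35 routes.
Split at V and multiply the segment counts (each segment already excludes blocked cells): A→V: 7; V→W: 1; product = 7.
That gives 7 routes.

7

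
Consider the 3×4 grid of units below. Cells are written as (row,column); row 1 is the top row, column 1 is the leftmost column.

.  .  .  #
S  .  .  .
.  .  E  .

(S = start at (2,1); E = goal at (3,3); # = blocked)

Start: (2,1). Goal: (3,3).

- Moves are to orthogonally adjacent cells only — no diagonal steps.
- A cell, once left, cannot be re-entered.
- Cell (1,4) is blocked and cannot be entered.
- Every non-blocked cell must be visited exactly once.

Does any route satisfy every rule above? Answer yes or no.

no

Colour the cells like a checkerboard: each orthogonal step flips colour, so a Hamiltonian route alternates colours. Here there are 6 cells of one colour and 5 of the other, with start on the opposite colour to the goal — the counts and endpoints can't be arranged into an alternating sequence of length 11, so no Hamiltonian route exists.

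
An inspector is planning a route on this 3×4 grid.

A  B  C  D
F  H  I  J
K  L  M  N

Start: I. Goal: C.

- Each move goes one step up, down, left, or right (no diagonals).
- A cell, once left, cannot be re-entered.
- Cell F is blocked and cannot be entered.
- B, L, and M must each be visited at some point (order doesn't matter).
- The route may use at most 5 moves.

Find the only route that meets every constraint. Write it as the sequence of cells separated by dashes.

The budget equals the shortest possible length, so every move has to be on a shortest route through the required cells.
Route from I: down to M, left to L, 2× up (reaching B), right to C — 5 moves in all.
Check: all required cells visited; 5 ≤ 5 moves.

I - M - L - H - B - C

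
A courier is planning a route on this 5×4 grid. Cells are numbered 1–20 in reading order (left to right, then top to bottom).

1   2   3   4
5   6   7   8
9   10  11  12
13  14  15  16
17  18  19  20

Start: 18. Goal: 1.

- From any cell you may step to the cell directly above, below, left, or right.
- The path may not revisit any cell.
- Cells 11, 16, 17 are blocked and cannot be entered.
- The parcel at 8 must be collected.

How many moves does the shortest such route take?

9

Any route passes through 8 somewhere between 18 and 1. Summing Manhattan distances along the two legs (18 → 8 → 1) gives a lower bound of 5 + 4 = 9 moves.
A route of 9 moves achieves this: 18 → 14 → 10 → 6 → 7 → 8 → 4 → 3 → 2 → 1.
Since 9 matches the lower bound, it is optimal.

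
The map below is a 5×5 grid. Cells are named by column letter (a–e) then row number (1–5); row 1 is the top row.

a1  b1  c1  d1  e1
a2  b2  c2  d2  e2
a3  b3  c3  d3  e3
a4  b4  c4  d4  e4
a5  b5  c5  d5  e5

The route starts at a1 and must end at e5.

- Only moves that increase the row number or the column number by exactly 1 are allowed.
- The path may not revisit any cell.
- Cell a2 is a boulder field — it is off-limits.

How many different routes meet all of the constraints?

A right/down-only route from a1 to e5 makes exactly 4 down-moves and 4 right-moves in some order.
With no other constraints that would be C(8,4) = 70 routes.
Subtract routes through each blocked cell (inclusion–exclusion for overlaps): − through a2: 35 → 35.
That gives 35 routes.

35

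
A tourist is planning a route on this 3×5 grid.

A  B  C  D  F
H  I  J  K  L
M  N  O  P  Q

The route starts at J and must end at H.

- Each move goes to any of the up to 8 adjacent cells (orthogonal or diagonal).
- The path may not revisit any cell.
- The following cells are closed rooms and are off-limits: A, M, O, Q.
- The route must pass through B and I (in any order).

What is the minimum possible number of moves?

Any route passes through B and I in some order between J and H. Summing Chebyshev distances along each leg and taking the cheapest ordering (J → B → I → H) gives a lower bound of 1 + 1 + 1 = 3 moves.
A route of 3 moves achieves this: J → B → I → H.
Since 3 matches the lower bound, it is optimal.

3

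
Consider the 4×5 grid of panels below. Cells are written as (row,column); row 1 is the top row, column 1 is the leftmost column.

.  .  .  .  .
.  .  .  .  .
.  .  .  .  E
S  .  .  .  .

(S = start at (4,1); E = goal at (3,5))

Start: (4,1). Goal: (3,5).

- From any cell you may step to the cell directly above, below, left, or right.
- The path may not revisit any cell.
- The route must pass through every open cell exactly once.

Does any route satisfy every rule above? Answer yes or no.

yes

One route that works: (4,1) → (3,1) → (2,1) → (1,1) → (1,2) → (2,2) → (3,2) → (4,2) → (4,3) → (3,3) → (2,3) → (1,3) → (1,4) → (1,5) → (2,5) → (2,4) → (3,4) → (4,4) → (4,5) → (3,5).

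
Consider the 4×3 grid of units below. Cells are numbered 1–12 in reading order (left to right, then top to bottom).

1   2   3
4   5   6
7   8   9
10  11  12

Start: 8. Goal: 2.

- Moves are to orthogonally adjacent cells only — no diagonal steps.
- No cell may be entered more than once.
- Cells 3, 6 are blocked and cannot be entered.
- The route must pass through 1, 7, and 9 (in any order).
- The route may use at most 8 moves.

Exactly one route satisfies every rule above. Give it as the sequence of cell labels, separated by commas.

The 8-move cap with required stops at 1, 7, 9 leaves no slack for detours.
Route from 8: right to 9, down to 12, 2× left (reaching 10), 3× up (reaching 1), right to 2 — 8 moves in all.
Check: all required cells visited; 8 ≤ 8 moves.

8, 9, 12, 11, 10, 7, 4, 1, 2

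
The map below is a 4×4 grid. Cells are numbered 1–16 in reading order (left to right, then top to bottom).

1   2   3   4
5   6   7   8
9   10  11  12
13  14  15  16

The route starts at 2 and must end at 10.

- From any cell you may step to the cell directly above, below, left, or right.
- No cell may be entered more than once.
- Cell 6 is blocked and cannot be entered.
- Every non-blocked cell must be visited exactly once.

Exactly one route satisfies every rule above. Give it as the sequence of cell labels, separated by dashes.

2 - 1 - 5 - 9 - 13 - 14 - 15 - 16 - 12 - 8 - 4 - 3 - 7 - 11 - 10

Need to visit all 15 open cells exactly once, starting at 2 and ending at 10.
Cell 4 has only two open neighbours (8 and 3), so the path must pass straight through it: one of those is the cell it's entered from and the other is where it exits.
Route from 2: left 1 to 1, down 3 to 13, right 3 to 16, up 3 to 4, left 1 to 3, down 2 to 11, left 1 to 10 — 14 moves in all.
Check: all 15 open cells covered.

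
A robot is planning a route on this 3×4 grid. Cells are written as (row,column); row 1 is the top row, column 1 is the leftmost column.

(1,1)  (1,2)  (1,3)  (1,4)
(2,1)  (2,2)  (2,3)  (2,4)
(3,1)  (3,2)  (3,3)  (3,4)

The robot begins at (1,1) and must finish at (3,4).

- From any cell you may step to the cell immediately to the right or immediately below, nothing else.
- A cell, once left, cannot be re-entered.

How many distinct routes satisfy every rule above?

A right/down-only route from (1,1) to (3,4) makes exactly 2 down-moves and 3 right-moves in some order.
With no other constraints that would be C(5,2) = 10 routes.
That gives 10 routes.

10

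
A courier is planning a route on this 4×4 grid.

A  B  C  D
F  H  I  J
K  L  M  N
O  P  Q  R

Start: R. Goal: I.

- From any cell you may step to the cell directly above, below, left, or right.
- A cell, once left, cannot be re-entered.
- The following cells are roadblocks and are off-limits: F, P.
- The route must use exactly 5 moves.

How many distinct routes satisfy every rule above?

Need simple routes of exactly 5 moves from R to I (Manhattan distance 3, so 1 moves are spent on a detour and 1 undoing it).
Enumerating: R N J D C I | R N M L H I | R Q M L H I | R Q M N J I.
That gives 4 routes.

4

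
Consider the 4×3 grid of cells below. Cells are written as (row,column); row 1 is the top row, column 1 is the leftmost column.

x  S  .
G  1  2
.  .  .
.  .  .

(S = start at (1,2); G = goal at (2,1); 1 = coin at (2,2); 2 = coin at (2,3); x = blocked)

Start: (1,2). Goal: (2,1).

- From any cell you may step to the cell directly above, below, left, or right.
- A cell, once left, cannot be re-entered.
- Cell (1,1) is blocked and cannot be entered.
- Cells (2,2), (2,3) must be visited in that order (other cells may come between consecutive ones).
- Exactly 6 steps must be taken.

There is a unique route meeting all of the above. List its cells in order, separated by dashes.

The waypoints must appear in the order (2,2), (2,3), with no cell reused.
Route from (1,2): down to (2,2), right to (2,3), down to (3,3), 2× left (reaching (3,1)), up to (2,1) — 6 moves in all.
Check: order respected (1 at step 1, 2 at step 2); 6 moves as required.

(1,2) - (2,2) - (2,3) - (3,3) - (3,2) - (3,1) - (2,1)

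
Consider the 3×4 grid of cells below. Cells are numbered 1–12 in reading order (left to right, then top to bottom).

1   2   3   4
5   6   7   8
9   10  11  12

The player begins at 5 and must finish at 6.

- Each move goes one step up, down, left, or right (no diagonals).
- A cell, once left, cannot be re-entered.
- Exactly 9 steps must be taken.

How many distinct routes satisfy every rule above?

8

Need simple routes of exactly 9 moves from 5 to 6 (Manhattan distance 1, so 4 moves are spent on a detour and 4 undoing it).
Enumerating: 5 1 2 3 7 8 12 11 10 6 | 5 1 2 3 4 8 12 11 7 6 | 5 1 2 3 4 8 12 11 10 6 | 5 1 2 3 4 8 7 11 10 6 | 5 9 10 11 7 8 4 3 2 6 | 5 9 10 11 12 8 4 3 7 6 | 5 9 10 11 12 8 4 3 2 6 | 5 9 10 11 12 8 7 3 2 6.
That gives 8 routes.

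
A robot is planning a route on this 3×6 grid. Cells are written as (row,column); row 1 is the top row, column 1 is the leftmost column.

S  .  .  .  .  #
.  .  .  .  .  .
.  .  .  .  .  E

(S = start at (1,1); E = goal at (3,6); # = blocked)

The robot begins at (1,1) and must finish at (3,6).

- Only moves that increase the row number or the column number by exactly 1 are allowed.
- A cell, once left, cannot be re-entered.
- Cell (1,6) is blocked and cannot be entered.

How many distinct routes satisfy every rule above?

A right/down-only route from (1,1) to (3,6) makes exactly 2 down-moves and 5 right-moves in some order.
With no other constraints that would be C(7,2) = 21 routes.
Subtract routes through each blocked cell (inclusion–exclusion for overlaps): − through (1,6): 1 → 20.
That gives 20 routes.

20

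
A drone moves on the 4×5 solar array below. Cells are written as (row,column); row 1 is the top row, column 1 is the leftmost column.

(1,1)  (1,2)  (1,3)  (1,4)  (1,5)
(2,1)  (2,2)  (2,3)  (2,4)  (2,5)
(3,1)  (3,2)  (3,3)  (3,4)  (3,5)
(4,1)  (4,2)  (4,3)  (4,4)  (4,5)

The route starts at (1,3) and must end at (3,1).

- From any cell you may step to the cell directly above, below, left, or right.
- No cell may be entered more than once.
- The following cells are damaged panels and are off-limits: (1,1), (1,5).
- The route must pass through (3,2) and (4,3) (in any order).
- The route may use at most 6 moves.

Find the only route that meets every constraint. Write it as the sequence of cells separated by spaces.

(1,3) (2,3) (3,3) (4,3) (4,2) (3,2) (3,1)

Any route must reach (3,2) and (4,3) and still end at (3,1) within 6 moves, so the order of the required stops is forced.
Route from (1,3): 3× down (reaching (4,3)), left to (4,2), up to (3,2), left to (3,1) — 6 moves in all.
Check: all required cells visited; 6 ≤ 6 moves.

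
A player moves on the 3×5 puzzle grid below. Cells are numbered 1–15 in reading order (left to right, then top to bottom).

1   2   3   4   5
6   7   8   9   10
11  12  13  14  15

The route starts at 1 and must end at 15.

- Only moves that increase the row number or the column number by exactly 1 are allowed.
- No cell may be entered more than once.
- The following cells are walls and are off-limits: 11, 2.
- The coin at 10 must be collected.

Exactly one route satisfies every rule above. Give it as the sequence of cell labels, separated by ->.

Moves only go right or down, so the column and row indices never decrease.
Route from 1: down to 6, 4× right (reaching 10), down to 15 — 6 moves in all.
Check: all required cells visited.

1 -> 6 -> 7 -> 8 -> 9 -> 10 -> 15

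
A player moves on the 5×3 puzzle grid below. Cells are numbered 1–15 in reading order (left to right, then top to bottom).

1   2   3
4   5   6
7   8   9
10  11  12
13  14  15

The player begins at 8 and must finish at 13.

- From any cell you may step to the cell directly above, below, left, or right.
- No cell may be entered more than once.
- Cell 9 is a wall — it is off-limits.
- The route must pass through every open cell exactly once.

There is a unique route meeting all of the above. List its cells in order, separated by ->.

8 -> 5 -> 6 -> 3 -> 2 -> 1 -> 4 -> 7 -> 10 -> 11 -> 12 -> 15 -> 14 -> 13

Need to visit all 14 open cells exactly once, starting at 8 and ending at 13.
Cell 15 has only two open neighbours (12 and 14), so the path must pass straight through it: one of those is the cell it's entered from and the other is where it exits.
Route from 8: up to 5, right to 6, up to 3, 2× left (reaching 1), 3× down (reaching 10), 2× right (reaching 12), down to 15, 2× left (reaching 13) — 13 moves in all.
Check: all 14 open cells covered.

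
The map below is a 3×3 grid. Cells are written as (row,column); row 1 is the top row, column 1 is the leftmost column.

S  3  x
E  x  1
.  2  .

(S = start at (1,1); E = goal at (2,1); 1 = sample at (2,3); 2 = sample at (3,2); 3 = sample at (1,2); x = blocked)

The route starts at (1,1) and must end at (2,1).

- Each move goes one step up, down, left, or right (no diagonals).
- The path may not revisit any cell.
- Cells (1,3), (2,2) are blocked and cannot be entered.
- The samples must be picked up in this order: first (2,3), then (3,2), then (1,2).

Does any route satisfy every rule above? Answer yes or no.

(2,3) must be visited but has only one open neighbour ((3,3)), and it is neither the start nor the goal — the route would have to enter and leave through (3,3), re-entering it.

no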